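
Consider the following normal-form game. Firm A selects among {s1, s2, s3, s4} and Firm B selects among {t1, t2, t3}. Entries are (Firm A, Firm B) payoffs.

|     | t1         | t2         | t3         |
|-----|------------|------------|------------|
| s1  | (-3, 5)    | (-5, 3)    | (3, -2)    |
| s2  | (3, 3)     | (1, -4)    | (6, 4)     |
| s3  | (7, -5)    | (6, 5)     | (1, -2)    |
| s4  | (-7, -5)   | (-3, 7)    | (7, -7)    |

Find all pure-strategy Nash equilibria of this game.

(s3, t2)

A profile is a Nash equilibrium when each player is best-responding to the other.
Firm A's best responses — vs t1: s3 (payoff 7); vs t2: s3 (payoff 6); vs t3: s4 (payoff 7).
Firm B's best responses — vs s1: t1 (payoff 5); vs s2: t3 (payoff 4); vs s3: t2 (payoff 5); vs s4: t2 (payoff 7).
The only mutual best response is (s3, t2); neither player gains by switching there.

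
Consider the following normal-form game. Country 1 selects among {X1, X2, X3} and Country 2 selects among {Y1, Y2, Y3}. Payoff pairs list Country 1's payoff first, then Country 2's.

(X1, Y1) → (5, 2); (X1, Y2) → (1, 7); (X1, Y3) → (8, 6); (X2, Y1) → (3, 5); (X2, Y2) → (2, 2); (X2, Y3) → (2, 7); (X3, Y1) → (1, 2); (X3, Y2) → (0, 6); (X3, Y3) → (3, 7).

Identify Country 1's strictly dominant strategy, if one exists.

Check whether one of Country 1's strategies beats all alternatives regardless of what the opponent does.
X1 is not dominant: against Y2, X2 gives 2 > 1.
X2 is not dominant: against Y1, X1 gives 5 > 3.
X3 is not dominant: against Y1, X1 gives 5 > 1.
No single strategy is best against every opponent action.

None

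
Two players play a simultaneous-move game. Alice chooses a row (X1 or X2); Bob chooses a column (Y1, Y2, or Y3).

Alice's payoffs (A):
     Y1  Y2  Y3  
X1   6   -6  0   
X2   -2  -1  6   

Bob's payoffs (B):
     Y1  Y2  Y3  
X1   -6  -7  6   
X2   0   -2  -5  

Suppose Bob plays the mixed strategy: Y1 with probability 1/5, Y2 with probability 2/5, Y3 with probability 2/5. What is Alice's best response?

X2

Compute Alice's expected payoff from each pure strategy against the given mix.
X1: (1/5)·6 + (2/5)·(-6) + (2/5)·0 = -6/5
X2: (1/5)·(-2) + (2/5)·(-1) + (2/5)·6 = 8/5
Highest expected payoff is 8/5, from X2.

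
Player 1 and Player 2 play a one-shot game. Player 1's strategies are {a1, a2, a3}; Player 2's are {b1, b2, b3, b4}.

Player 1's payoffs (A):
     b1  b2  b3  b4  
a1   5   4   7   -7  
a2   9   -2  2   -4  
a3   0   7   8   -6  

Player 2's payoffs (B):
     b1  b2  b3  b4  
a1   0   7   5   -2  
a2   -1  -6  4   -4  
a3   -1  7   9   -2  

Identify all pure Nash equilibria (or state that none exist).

Find each player's best response to every opponent strategy; NE are the intersections.
Player 1's best responses — vs b1: a2 (payoff 9); vs b2: a3 (payoff 7); vs b3: a3 (payoff 8); vs b4: a2 (payoff -4).
Player 2's best responses — vs a1: b2 (payoff 7); vs a2: b3 (payoff 4); vs a3: b3 (payoff 9).
The only mutual best response is (a3, b3); neither player gains by switching there.

(a3, b3)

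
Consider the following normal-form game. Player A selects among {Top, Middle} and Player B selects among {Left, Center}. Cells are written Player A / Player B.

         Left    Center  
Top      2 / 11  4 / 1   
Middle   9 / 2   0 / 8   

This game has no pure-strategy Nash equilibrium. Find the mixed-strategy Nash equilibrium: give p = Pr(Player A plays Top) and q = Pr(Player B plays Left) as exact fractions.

In a mixed NE each player is indifferent between their pure strategies, so the opponent's mix sets the indifference.
Player B indifferent between Left and Center: p·11 + (1−p)·2 = p·1 + (1−p)·8 ⟹ 2 + 9p = 8 + (-7)p ⟹ p = 3/8.
Player A indifferent between Top and Middle: q·2 + (1−q)·4 = q·9 + (1−q)·0 ⟹ 4 + (-2)q = 0 + 9q ⟹ q = 4/11.

p = 3/8, q = 4/11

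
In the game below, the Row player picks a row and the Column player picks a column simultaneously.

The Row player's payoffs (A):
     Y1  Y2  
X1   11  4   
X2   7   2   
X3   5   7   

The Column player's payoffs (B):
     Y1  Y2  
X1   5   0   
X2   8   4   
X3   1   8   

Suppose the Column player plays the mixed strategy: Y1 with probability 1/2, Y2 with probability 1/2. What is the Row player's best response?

X1

Compute the Row player's expected payoff from each pure strategy against the given mix.
X1: (1/2)·11 + (1/2)·4 = 15/2
X2: (1/2)·7 + (1/2)·2 = 9/2
X3: (1/2)·5 + (1/2)·7 = 6
Highest expected payoff is 15/2, from X1.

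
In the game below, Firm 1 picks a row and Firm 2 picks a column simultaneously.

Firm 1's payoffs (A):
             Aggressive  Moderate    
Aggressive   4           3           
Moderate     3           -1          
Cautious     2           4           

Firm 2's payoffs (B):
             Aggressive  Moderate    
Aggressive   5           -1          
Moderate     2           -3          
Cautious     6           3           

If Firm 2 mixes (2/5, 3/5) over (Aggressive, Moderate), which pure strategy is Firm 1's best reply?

Firm 1's best reply maximizes expected payoff against the mix.
Aggressive: (2/5)·4 + (3/5)·3 = 17/5
Moderate: (2/5)·3 + (3/5)·(-1) = 3/5
Cautious: (2/5)·2 + (3/5)·4 = 16/5
Highest expected payoff is 17/5, from Aggressive.

Aggressive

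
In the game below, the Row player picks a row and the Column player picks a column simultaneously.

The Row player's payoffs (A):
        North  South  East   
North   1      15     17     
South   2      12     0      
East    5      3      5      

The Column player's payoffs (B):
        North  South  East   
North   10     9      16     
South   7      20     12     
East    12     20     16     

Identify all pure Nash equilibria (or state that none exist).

(North, East)

A profile is a Nash equilibrium when each player is best-responding to the other.
The Row player's best responses — vs North: East (payoff 5); vs South: North (payoff 15); vs East: North (payoff 17).
The Column player's best responses — vs North: East (payoff 16); vs South: South (payoff 20); vs East: South (payoff 20).
The only mutual best response is (North, East); neither player gains by switching there.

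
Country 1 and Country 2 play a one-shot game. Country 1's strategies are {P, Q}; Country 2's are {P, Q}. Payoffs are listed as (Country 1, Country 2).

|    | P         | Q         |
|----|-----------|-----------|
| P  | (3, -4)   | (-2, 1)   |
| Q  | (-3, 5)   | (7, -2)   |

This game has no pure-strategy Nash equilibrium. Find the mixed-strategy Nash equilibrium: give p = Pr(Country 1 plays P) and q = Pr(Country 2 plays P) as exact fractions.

p = 7/12, q = 3/5

In a mixed NE each player is indifferent between their pure strategies, so the opponent's mix sets the indifference.
Country 2 indifferent between P and Q: p·(-4) + (1−p)·5 = p·1 + (1−p)·(-2) ⟹ 5 + (-9)p = (-2) + 3p ⟹ p = 7/12.
Country 1 indifferent between P and Q: q·3 + (1−q)·(-2) = q·(-3) + (1−q)·7 ⟹ (-2) + 5q = 7 + (-10)q ⟹ q = 3/5.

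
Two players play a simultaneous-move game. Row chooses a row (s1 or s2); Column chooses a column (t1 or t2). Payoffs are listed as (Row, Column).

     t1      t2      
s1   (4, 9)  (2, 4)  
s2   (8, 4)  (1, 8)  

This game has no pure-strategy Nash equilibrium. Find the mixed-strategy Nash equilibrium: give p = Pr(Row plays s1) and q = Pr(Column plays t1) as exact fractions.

p = 4/9, q = 1/5

In a mixed NE each player is indifferent between their pure strategies, so the opponent's mix sets the indifference.
Column indifferent between t1 and t2: p·9 + (1−p)·4 = p·4 + (1−p)·8 ⟹ 4 + 5p = 8 + (-4)p ⟹ p = 4/9.
Row indifferent between s1 and s2: q·4 + (1−q)·2 = q·8 + (1−q)·1 ⟹ 2 + 2q = 1 + 7q ⟹ q = 1/5.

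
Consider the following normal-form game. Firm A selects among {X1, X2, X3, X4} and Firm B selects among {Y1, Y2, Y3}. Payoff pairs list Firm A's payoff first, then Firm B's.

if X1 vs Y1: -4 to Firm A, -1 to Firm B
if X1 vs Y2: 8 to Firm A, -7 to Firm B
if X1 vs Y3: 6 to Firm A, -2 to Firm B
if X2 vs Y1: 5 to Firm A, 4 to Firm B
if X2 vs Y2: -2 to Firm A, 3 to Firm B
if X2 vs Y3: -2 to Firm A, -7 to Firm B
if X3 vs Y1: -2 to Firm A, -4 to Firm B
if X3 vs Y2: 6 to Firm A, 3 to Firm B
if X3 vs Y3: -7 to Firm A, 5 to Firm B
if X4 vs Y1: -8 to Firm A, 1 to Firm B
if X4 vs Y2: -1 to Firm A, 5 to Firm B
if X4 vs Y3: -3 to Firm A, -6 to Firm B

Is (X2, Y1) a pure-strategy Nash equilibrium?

Holding Firm B at Y1: Firm A gets 5 from X2, versus -4 from X1, -2 from X3, -8 from X4. No profitable deviation for Firm A.
Holding Firm A at X2: Firm B gets 4 from Y1, versus 3 from Y2, -7 from Y3. No profitable deviation for Firm B either.

Yes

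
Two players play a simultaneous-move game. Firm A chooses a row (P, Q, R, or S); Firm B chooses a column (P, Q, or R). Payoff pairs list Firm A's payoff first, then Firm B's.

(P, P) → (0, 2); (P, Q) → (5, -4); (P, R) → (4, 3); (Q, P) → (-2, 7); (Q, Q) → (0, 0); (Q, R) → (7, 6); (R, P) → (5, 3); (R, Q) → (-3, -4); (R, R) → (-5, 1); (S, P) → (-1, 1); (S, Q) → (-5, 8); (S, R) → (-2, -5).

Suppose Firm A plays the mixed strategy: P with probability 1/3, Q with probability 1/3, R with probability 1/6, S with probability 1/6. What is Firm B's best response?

Compute Firm B's expected payoff from each pure strategy against the given mix.
P: (1/3)·2 + (1/3)·7 + (1/6)·3 + (1/6)·1 = 11/3
Q: (1/3)·(-4) + (1/3)·0 + (1/6)·(-4) + (1/6)·8 = -2/3
R: (1/3)·3 + (1/3)·6 + (1/6)·1 + (1/6)·(-5) = 7/3
Highest expected payoff is 11/3, from P.

P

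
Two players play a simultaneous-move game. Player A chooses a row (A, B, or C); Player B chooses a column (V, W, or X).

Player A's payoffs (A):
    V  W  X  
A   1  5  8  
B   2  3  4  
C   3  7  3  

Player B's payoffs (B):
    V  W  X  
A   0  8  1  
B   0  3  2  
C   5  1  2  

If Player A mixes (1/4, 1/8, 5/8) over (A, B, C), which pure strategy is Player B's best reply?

V

Player B's best reply maximizes expected payoff against the mix.
V: (1/4)·0 + (1/8)·0 + (5/8)·5 = 25/8
W: (1/4)·8 + (1/8)·3 + (5/8)·1 = 3
X: (1/4)·1 + (1/8)·2 + (5/8)·2 = 7/4
Highest expected payoff is 25/8, from V.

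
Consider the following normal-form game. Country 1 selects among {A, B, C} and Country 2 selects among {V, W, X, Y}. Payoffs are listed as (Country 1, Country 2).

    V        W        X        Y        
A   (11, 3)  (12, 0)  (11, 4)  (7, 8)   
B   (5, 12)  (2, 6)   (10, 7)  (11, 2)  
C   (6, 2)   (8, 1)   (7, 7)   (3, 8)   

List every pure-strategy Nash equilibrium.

There is no pure-strategy Nash equilibrium

Find each player's best response to every opponent strategy; NE are the intersections.
Country 1's best responses — vs V: A (payoff 11); vs W: A (payoff 12); vs X: A (payoff 11); vs Y: B (payoff 11).
Country 2's best responses — vs A: Y (payoff 8); vs B: V (payoff 12); vs C: Y (payoff 8).
No cell has both players best-responding. For instance, Country 1's best reply to V is A, but against A Country 2 prefers Y over V.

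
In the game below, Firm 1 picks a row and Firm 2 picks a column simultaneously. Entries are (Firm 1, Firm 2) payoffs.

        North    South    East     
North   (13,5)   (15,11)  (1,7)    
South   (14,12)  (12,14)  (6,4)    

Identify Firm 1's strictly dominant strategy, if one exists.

A strategy is strictly dominant if it gives Firm 1 a strictly higher payoff than every other strategy, against every choice by the opponent.
North is not dominant: against North, South gives 14 > 13.
South is not dominant: against South, North gives 15 > 12.
No single strategy is best against every opponent action.

None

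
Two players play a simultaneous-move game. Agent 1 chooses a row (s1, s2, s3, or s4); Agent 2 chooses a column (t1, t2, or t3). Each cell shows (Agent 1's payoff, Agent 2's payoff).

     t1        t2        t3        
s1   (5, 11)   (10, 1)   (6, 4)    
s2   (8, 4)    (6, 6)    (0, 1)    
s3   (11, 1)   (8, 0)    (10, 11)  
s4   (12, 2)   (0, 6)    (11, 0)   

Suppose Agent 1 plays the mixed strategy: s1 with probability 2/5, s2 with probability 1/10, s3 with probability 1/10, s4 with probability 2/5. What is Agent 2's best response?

t1

Agent 2's best reply maximizes expected payoff against the mix.
t1: (2/5)·11 + (1/10)·4 + (1/10)·1 + (2/5)·2 = 57/10
t2: (2/5)·1 + (1/10)·6 + (1/10)·0 + (2/5)·6 = 17/5
t3: (2/5)·4 + (1/10)·1 + (1/10)·11 + (2/5)·0 = 14/5
Highest expected payoff is 57/10, from t1.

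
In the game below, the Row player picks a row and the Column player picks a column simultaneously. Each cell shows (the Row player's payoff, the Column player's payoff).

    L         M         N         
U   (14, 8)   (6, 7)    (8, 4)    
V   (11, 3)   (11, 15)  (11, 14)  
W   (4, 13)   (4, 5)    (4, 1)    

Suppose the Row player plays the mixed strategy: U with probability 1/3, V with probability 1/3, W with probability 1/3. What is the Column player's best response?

The Column player's best reply maximizes expected payoff against the mix.
L: (1/3)·8 + (1/3)·3 + (1/3)·13 = 8
M: (1/3)·7 + (1/3)·15 + (1/3)·5 = 9
N: (1/3)·4 + (1/3)·14 + (1/3)·1 = 19/3
Highest expected payoff is 9, from M.

M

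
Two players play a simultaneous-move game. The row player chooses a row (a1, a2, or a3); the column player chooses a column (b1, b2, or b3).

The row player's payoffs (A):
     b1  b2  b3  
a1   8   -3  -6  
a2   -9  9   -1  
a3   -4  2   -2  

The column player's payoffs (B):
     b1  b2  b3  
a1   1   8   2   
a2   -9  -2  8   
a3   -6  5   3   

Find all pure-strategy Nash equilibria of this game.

Find each player's best response to every opponent strategy; NE are the intersections.
The row player's best responses — vs b1: a1 (payoff 8); vs b2: a2 (payoff 9); vs b3: a2 (payoff -1).
The column player's best responses — vs a1: b2 (payoff 8); vs a2: b3 (payoff 8); vs a3: b2 (payoff 5).
The only mutual best response is (a2, b3); neither player gains by switching there.

(a2, b3)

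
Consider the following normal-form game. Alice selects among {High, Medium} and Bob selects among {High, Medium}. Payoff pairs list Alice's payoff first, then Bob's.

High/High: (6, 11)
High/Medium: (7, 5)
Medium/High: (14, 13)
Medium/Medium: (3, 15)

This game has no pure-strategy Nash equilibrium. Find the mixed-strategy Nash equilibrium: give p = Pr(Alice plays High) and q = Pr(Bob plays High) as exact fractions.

In a mixed NE each player is indifferent between their pure strategies, so the opponent's mix sets the indifference.
Bob indifferent between High and Medium: p·11 + (1−p)·13 = p·5 + (1−p)·15 ⟹ 13 + (-2)p = 15 + (-10)p ⟹ p = 1/4.
Alice indifferent between High and Medium: q·6 + (1−q)·7 = q·14 + (1−q)·3 ⟹ 7 + (-1)q = 3 + 11q ⟹ q = 1/3.

p = 1/4, q = 1/3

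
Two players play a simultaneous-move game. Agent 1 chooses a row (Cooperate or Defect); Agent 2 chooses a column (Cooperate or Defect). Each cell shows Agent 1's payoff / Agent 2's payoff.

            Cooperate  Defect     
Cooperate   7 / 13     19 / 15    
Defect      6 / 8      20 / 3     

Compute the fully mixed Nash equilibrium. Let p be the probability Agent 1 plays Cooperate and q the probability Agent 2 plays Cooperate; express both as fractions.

Each player's mixing probability is pinned down by making the *other* player indifferent.
Agent 2 indifferent between Cooperate and Defect: p·13 + (1−p)·8 = p·15 + (1−p)·3 ⟹ 8 + 5p = 3 + 12p ⟹ p = 5/7.
Agent 1 indifferent between Cooperate and Defect: q·7 + (1−q)·19 = q·6 + (1−q)·20 ⟹ 19 + (-12)q = 20 + (-14)q ⟹ q = 1/2.

p = 5/7, q = 1/2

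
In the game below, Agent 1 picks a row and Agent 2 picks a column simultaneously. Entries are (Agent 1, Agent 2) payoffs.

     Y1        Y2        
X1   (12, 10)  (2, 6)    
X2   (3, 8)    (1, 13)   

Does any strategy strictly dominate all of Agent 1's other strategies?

X1

Check whether one of Agent 1's strategies beats all alternatives regardless of what the opponent does.
X1 strictly dominates: vs Y1: 12 > 3; vs Y2: 2 > 1.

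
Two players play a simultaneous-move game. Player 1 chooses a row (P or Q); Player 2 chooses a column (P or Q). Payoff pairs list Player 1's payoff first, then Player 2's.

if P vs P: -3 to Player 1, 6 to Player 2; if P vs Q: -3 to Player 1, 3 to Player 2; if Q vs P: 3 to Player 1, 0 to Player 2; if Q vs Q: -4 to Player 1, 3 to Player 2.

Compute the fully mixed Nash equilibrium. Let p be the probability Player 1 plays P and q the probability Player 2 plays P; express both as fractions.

p = 1/2, q = 1/7

Each player's mixing probability is pinned down by making the *other* player indifferent.
Player 2 indifferent between P and Q: p·6 + (1−p)·0 = p·3 + (1−p)·3 ⟹ 0 + 6p = 3 + 0p ⟹ p = 1/2.
Player 1 indifferent between P and Q: q·(-3) + (1−q)·(-3) = q·3 + (1−q)·(-4) ⟹ (-3) + 0q = (-4) + 7q ⟹ q = 1/7.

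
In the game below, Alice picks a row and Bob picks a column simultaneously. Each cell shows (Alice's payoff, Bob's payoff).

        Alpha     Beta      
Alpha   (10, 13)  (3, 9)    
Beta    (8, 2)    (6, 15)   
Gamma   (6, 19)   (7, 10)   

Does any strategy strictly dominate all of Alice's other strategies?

No strictly dominant strategy

A strategy is strictly dominant if it gives Alice a strictly higher payoff than every other strategy, against every choice by the opponent.
Alpha is not dominant: against Beta, Beta gives 6 > 3.
Beta is not dominant: against Alpha, Alpha gives 10 > 8.
Gamma is not dominant: against Alpha, Alpha gives 10 > 6.
No single strategy is best against every opponent action.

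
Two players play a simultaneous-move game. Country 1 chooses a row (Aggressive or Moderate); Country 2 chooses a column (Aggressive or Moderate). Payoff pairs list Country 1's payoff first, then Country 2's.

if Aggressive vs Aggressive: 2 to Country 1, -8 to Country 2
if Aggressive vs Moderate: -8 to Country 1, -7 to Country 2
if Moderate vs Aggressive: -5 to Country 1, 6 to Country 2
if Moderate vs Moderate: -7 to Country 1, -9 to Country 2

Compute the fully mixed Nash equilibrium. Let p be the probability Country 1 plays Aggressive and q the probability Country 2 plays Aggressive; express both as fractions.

p = 15/16, q = 1/8

In a mixed NE each player is indifferent between their pure strategies, so the opponent's mix sets the indifference.
Country 2 indifferent between Aggressive and Moderate: p·(-8) + (1−p)·6 = p·(-7) + (1−p)·(-9) ⟹ 6 + (-14)p = (-9) + 2p ⟹ p = 15/16.
Country 1 indifferent between Aggressive and Moderate: q·2 + (1−q)·(-8) = q·(-5) + (1−q)·(-7) ⟹ (-8) + 10q = (-7) + 2q ⟹ q = 1/8.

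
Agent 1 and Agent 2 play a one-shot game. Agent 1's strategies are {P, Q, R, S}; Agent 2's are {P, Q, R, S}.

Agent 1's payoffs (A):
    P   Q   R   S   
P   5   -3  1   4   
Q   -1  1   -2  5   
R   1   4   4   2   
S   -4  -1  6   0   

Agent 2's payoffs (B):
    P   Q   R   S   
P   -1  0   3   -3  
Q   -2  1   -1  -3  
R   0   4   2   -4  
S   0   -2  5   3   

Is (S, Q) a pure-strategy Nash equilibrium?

No

Holding Agent 2 at Q: Agent 1 gets -1 from S but could get 4 by switching to R. Agent 1 has a profitable deviation.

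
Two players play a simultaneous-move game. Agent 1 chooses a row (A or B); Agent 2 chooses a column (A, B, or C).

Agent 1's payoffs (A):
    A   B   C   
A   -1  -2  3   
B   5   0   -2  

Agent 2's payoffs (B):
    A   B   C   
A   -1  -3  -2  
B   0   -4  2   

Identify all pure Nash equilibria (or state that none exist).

No pure-strategy Nash equilibrium

A profile is a Nash equilibrium when each player is best-responding to the other.
Agent 1's best responses — vs A: B (payoff 5); vs B: B (payoff 0); vs C: A (payoff 3).
Agent 2's best responses — vs A: A (payoff -1); vs B: C (payoff 2).
No cell has both players best-responding. For instance, Agent 1's best reply to C is A, but against A Agent 2 prefers A over C.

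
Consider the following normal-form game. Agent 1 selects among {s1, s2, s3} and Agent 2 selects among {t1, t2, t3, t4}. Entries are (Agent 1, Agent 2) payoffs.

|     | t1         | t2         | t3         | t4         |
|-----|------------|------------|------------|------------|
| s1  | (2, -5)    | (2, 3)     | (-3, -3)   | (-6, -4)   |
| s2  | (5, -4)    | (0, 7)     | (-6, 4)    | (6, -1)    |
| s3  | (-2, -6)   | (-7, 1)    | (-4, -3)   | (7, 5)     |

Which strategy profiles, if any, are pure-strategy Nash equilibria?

A profile is a Nash equilibrium when each player is best-responding to the other.
Agent 1's best responses — vs t1: s2 (payoff 5); vs t2: s1 (payoff 2); vs t3: s1 (payoff -3); vs t4: s3 (payoff 7).
Agent 2's best responses — vs s1: t2 (payoff 3); vs s2: t2 (payoff 7); vs s3: t4 (payoff 5).
Mutual best responses occur at (s1, t2) and (s3, t4); at each, neither player gains by switching.

(s1, t2) and (s3, t4)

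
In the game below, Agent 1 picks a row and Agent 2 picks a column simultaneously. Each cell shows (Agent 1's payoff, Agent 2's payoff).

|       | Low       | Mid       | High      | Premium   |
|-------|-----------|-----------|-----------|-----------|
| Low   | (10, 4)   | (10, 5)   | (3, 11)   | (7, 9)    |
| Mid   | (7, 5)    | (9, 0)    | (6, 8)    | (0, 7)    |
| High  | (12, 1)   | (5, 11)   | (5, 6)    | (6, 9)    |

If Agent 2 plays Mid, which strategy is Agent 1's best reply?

Low

With Agent 2 fixed at Mid, Agent 1's payoffs are: Low → 10, Mid → 9, High → 5.
The maximum is 10, achieved by Low.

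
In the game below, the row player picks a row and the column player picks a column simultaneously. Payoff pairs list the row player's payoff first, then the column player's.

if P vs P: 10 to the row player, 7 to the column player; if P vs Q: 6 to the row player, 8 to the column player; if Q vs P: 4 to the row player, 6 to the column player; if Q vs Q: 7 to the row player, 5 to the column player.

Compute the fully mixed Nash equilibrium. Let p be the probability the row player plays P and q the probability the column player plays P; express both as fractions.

p = 1/2, q = 1/7

In a mixed NE each player is indifferent between their pure strategies, so the opponent's mix sets the indifference.
The column player indifferent between P and Q: p·7 + (1−p)·6 = p·8 + (1−p)·5 ⟹ 6 + 1p = 5 + 3p ⟹ p = 1/2.
The row player indifferent between P and Q: q·10 + (1−q)·6 = q·4 + (1−q)·7 ⟹ 6 + 4q = 7 + (-3)q ⟹ q = 1/7.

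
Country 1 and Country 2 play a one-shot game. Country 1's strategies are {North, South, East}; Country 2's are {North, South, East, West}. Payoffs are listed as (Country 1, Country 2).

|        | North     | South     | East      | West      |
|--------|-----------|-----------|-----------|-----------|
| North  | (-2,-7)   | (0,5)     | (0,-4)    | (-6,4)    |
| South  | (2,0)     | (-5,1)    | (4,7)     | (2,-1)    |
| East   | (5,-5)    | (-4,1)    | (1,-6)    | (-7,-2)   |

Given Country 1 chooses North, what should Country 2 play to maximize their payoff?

South

With Country 1 fixed at North, Country 2's payoffs are: North → -7, South → 5, East → -4, West → 4.
The maximum is 5, achieved by South.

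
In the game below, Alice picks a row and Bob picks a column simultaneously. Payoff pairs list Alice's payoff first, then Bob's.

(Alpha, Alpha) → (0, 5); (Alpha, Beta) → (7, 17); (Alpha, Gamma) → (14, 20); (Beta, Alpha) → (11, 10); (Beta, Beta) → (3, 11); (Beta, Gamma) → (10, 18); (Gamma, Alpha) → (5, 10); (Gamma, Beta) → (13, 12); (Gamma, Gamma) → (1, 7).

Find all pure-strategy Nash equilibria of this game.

(Alpha, Gamma) and (Gamma, Beta)

A profile is a Nash equilibrium when each player is best-responding to the other.
Alice's best responses — vs Alpha: Beta (payoff 11); vs Beta: Gamma (payoff 13); vs Gamma: Alpha (payoff 14).
Bob's best responses — vs Alpha: Gamma (payoff 20); vs Beta: Gamma (payoff 18); vs Gamma: Beta (payoff 12).
Mutual best responses occur at (Alpha, Gamma) and (Gamma, Beta); at each, neither player gains by switching.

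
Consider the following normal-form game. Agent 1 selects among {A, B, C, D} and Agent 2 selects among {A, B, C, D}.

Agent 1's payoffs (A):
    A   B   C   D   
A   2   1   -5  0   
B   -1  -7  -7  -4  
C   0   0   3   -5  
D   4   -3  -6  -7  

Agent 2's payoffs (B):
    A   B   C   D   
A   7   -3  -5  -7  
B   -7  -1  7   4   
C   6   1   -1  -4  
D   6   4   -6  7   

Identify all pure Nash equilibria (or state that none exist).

No pure-strategy Nash equilibrium

Find each player's best response to every opponent strategy; NE are the intersections.
Agent 1's best responses — vs A: D (payoff 4); vs B: A (payoff 1); vs C: C (payoff 3); vs D: A (payoff 0).
Agent 2's best responses — vs A: A (payoff 7); vs B: C (payoff 7); vs C: A (payoff 6); vs D: D (payoff 7).
No cell has both players best-responding. For instance, Agent 1's best reply to A is D, but against D Agent 2 prefers D over A.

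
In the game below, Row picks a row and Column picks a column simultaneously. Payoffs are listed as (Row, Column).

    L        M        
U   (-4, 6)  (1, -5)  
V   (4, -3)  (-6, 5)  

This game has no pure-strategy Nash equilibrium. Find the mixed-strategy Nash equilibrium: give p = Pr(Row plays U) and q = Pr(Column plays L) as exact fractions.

In a mixed NE each player is indifferent between their pure strategies, so the opponent's mix sets the indifference.
Column indifferent between L and M: p·6 + (1−p)·(-3) = p·(-5) + (1−p)·5 ⟹ (-3) + 9p = 5 + (-10)p ⟹ p = 8/19.
Row indifferent between U and V: q·(-4) + (1−q)·1 = q·4 + (1−q)·(-6) ⟹ 1 + (-5)q = (-6) + 10q ⟹ q = 7/15.

p = 8/19, q = 7/15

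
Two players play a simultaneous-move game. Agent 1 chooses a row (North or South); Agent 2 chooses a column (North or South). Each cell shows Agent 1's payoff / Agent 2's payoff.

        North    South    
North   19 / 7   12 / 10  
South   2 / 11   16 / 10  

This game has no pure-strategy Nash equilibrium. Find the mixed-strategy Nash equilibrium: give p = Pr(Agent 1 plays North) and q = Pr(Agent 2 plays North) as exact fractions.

In a mixed NE each player is indifferent between their pure strategies, so the opponent's mix sets the indifference.
Agent 2 indifferent between North and South: p·7 + (1−p)·11 = p·10 + (1−p)·10 ⟹ 11 + (-4)p = 10 + 0p ⟹ p = 1/4.
Agent 1 indifferent between North and South: q·19 + (1−q)·12 = q·2 + (1−q)·16 ⟹ 12 + 7q = 16 + (-14)q ⟹ q = 4/21.

p = 1/4, q = 4/21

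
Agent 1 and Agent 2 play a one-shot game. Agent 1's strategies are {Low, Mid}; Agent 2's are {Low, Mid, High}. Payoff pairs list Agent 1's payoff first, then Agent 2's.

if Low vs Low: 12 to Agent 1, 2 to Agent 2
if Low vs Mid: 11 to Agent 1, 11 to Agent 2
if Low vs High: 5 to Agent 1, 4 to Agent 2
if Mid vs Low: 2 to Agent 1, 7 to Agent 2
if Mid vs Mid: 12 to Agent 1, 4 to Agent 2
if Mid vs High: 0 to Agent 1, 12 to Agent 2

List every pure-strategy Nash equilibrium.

No pure-strategy Nash equilibrium

A profile is a Nash equilibrium when each player is best-responding to the other.
Agent 1's best responses — vs Low: Low (payoff 12); vs Mid: Mid (payoff 12); vs High: Low (payoff 5).
Agent 2's best responses — vs Low: Mid (payoff 11); vs Mid: High (payoff 12).
No cell has both players best-responding. For instance, Agent 1's best reply to Low is Low, but against Low Agent 2 prefers Mid over Low.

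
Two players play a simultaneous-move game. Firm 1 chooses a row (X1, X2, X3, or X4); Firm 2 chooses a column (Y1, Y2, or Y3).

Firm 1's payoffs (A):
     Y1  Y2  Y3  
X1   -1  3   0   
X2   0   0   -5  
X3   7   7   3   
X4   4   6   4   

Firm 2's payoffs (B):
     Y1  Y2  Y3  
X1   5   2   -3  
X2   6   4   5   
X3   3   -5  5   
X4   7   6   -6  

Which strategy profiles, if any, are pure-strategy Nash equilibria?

Check mutual best responses: a cell is a NE iff neither player can gain by unilaterally deviating.
Firm 1's best responses — vs Y1: X3 (payoff 7); vs Y2: X3 (payoff 7); vs Y3: X4 (payoff 4).
Firm 2's best responses — vs X1: Y1 (payoff 5); vs X2: Y1 (payoff 6); vs X3: Y3 (payoff 5); vs X4: Y1 (payoff 7).
No cell has both players best-responding. For instance, Firm 1's best reply to Y2 is X3, but against X3 Firm 2 prefers Y3 over Y2.

There is no pure-strategy Nash equilibrium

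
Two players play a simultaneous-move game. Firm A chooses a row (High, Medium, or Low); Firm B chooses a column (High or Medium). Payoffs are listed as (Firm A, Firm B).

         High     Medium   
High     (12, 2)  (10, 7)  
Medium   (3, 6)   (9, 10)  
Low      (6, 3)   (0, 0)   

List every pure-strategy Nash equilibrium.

(High, Medium)

Find each player's best response to every opponent strategy; NE are the intersections.
Firm A's best responses — vs High: High (payoff 12); vs Medium: High (payoff 10).
Firm B's best responses — vs High: Medium (payoff 7); vs Medium: Medium (payoff 10); vs Low: High (payoff 3).
The only mutual best response is (High, Medium); neither player gains by switching there.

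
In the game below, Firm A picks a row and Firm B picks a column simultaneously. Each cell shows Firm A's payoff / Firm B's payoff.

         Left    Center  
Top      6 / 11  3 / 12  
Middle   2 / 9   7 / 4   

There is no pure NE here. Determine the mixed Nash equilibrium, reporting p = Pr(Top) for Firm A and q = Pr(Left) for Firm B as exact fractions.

Each player's mixing probability is pinned down by making the *other* player indifferent.
Firm B indifferent between Left and Center: p·11 + (1−p)·9 = p·12 + (1−p)·4 ⟹ 9 + 2p = 4 + 8p ⟹ p = 5/6.
Firm A indifferent between Top and Middle: q·6 + (1−q)·3 = q·2 + (1−q)·7 ⟹ 3 + 3q = 7 + (-5)q ⟹ q = 1/2.

p = 5/6, q = 1/2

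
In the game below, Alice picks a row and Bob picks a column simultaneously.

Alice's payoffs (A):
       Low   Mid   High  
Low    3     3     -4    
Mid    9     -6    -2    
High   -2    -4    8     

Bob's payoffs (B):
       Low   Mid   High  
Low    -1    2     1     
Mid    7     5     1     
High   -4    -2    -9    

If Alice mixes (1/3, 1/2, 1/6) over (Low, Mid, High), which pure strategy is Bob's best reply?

Compute Bob's expected payoff from each pure strategy against the given mix.
Low: (1/3)·(-1) + (1/2)·7 + (1/6)·(-4) = 5/2
Mid: (1/3)·2 + (1/2)·5 + (1/6)·(-2) = 17/6
High: (1/3)·1 + (1/2)·1 + (1/6)·(-9) = -2/3
Highest expected payoff is 17/6, from Mid.

Mid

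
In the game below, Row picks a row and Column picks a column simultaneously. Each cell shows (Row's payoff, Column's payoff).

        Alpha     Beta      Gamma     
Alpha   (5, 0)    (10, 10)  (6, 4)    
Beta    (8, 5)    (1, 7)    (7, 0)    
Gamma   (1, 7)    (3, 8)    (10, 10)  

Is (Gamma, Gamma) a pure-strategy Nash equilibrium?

Yes

Holding Column at Gamma: Row gets 10 from Gamma, versus 6 from Alpha, 7 from Beta. No profitable deviation for Row.
Holding Row at Gamma: Column gets 10 from Gamma, versus 7 from Alpha, 8 from Beta. No profitable deviation for Column either.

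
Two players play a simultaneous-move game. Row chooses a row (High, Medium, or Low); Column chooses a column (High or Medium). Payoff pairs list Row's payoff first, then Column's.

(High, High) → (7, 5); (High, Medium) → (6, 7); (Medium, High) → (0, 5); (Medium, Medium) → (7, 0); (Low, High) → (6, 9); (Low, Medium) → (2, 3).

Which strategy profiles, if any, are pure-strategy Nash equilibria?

None

Check mutual best responses: a cell is a NE iff neither player can gain by unilaterally deviating.
Row's best responses — vs High: High (payoff 7); vs Medium: Medium (payoff 7).
Column's best responses — vs High: Medium (payoff 7); vs Medium: High (payoff 5); vs Low: High (payoff 9).
No cell has both players best-responding. For instance, Row's best reply to Medium is Medium, but against Medium Column prefers High over Medium.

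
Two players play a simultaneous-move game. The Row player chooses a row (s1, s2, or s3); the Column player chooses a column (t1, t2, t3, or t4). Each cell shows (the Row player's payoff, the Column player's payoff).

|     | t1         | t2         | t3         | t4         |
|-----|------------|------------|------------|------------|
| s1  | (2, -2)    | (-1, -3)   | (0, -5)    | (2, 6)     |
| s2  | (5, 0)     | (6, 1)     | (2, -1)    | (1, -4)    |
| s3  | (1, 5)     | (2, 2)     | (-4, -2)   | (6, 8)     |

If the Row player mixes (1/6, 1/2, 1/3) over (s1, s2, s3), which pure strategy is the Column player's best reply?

The Column player's best reply maximizes expected payoff against the mix.
t1: (1/6)·(-2) + (1/2)·0 + (1/3)·5 = 4/3
t2: (1/6)·(-3) + (1/2)·1 + (1/3)·2 = 2/3
t3: (1/6)·(-5) + (1/2)·(-1) + (1/3)·(-2) = -2
t4: (1/6)·6 + (1/2)·(-4) + (1/3)·8 = 5/3
Highest expected payoff is 5/3, from t4.

t4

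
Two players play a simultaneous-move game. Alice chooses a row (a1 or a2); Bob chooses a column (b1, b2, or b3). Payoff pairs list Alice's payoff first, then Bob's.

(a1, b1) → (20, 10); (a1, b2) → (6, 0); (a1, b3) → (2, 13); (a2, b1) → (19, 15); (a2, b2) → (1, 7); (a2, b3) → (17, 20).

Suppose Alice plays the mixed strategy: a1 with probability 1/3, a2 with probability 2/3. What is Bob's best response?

b3

Compute Bob's expected payoff from each pure strategy against the given mix.
b1: (1/3)·10 + (2/3)·15 = 40/3
b2: (1/3)·0 + (2/3)·7 = 14/3
b3: (1/3)·13 + (2/3)·20 = 53/3
Highest expected payoff is 53/3, from b3.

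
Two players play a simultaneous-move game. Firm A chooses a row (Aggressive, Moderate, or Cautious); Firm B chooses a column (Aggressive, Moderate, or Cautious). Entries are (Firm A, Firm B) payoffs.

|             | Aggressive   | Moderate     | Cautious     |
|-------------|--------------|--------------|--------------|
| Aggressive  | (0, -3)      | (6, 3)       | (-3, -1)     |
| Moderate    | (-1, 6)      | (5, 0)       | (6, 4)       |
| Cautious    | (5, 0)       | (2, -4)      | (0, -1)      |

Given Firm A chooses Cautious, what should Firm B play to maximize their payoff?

Aggressive

With Firm A fixed at Cautious, Firm B's payoffs are: Aggressive → 0, Moderate → -4, Cautious → -1.
The maximum is 0, achieved by Aggressive.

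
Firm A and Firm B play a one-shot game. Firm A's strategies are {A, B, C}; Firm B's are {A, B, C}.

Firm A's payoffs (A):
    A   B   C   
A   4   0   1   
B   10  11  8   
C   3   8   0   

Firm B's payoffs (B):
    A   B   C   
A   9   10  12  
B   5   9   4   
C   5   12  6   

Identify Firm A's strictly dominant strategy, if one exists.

A strategy is strictly dominant if it gives Firm A a strictly higher payoff than every other strategy, against every choice by the opponent.
B strictly dominates: vs A: 10 > each of {4, 3}; vs B: 11 > each of {0, 8}; vs C: 8 > each of {1, 0}.

B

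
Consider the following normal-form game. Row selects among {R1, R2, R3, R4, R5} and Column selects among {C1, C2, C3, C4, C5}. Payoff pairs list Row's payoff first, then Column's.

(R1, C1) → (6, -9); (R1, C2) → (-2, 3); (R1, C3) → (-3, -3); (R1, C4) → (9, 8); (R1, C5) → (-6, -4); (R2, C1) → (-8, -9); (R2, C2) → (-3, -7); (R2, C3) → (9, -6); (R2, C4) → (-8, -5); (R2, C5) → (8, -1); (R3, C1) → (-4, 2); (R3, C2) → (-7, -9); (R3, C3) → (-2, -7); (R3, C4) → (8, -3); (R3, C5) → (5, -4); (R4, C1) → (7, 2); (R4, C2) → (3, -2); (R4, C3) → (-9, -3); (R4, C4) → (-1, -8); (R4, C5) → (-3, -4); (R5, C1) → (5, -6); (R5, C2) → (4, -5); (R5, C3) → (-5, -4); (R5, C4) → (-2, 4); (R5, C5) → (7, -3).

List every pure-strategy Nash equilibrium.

(R1, C4), (R2, C5), and (R4, C1)

Find each player's best response to every opponent strategy; NE are the intersections.
Row's best responses — vs C1: R4 (payoff 7); vs C2: R5 (payoff 4); vs C3: R2 (payoff 9); vs C4: R1 (payoff 9); vs C5: R2 (payoff 8).
Column's best responses — vs R1: C4 (payoff 8); vs R2: C5 (payoff -1); vs R3: C1 (payoff 2); vs R4: C1 (payoff 2); vs R5: C4 (payoff 4).
Mutual best responses occur at (R1, C4), (R2, C5), and (R4, C1); at each, neither player gains by switching.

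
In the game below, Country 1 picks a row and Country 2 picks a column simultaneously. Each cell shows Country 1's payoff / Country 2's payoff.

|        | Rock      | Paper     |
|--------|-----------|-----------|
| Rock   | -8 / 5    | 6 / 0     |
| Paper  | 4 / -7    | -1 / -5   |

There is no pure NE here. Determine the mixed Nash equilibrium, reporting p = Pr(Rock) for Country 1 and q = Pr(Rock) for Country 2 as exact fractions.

Each player's mixing probability is pinned down by making the *other* player indifferent.
Country 2 indifferent between Rock and Paper: p·5 + (1−p)·(-7) = p·0 + (1−p)·(-5) ⟹ (-7) + 12p = (-5) + 5p ⟹ p = 2/7.
Country 1 indifferent between Rock and Paper: q·(-8) + (1−q)·6 = q·4 + (1−q)·(-1) ⟹ 6 + (-14)q = (-1) + 5q ⟹ q = 7/19.

p = 2/7, q = 7/19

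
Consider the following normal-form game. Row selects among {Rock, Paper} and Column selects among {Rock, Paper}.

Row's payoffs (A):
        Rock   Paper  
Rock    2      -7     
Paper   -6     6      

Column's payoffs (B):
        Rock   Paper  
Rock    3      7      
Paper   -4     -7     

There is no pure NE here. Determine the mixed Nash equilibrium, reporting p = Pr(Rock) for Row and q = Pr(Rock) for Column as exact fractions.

Each player's mixing probability is pinned down by making the *other* player indifferent.
Column indifferent between Rock and Paper: p·3 + (1−p)·(-4) = p·7 + (1−p)·(-7) ⟹ (-4) + 7p = (-7) + 14p ⟹ p = 3/7.
Row indifferent between Rock and Paper: q·2 + (1−q)·(-7) = q·(-6) + (1−q)·6 ⟹ (-7) + 9q = 6 + (-12)q ⟹ q = 13/21.

p = 3/7, q = 13/21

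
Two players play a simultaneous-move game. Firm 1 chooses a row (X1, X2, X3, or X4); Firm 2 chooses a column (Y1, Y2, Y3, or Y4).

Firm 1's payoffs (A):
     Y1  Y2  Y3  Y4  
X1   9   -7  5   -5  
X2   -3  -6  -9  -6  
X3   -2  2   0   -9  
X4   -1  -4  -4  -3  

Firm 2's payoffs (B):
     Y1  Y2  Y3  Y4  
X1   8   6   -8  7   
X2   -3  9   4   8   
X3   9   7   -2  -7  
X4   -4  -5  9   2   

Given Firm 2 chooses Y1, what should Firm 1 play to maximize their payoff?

X1

With Firm 2 fixed at Y1, Firm 1's payoffs are: X1 → 9, X2 → -3, X3 → -2, X4 → -1.
The maximum is 9, achieved by X1.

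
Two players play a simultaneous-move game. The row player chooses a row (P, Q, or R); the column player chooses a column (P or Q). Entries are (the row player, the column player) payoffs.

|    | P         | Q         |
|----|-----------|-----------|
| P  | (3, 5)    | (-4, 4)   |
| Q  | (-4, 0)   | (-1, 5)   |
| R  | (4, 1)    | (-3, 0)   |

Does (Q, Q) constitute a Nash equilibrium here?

Holding the column player at Q: the row player gets -1 from Q, versus -4 from P, -3 from R. No profitable deviation for the row player.
Holding the row player at Q: the column player gets 5 from Q, versus 0 from P. No profitable deviation for the column player either.

Yes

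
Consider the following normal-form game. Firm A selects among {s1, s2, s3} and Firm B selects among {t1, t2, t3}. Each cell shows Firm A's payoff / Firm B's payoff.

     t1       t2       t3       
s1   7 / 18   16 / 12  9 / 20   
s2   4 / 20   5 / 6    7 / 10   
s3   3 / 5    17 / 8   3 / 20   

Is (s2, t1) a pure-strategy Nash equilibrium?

Holding Firm B at t1: Firm A gets 4 from s2 but could get 7 by switching to s1. Firm A has a profitable deviation.

No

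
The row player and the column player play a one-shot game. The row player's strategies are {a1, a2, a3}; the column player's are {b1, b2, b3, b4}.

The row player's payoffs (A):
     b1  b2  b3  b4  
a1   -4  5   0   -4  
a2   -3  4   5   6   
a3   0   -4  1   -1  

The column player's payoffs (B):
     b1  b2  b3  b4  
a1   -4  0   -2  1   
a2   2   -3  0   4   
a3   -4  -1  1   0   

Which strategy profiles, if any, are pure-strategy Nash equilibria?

A profile is a Nash equilibrium when each player is best-responding to the other.
The row player's best responses — vs b1: a3 (payoff 0); vs b2: a1 (payoff 5); vs b3: a2 (payoff 5); vs b4: a2 (payoff 6).
The column player's best responses — vs a1: b4 (payoff 1); vs a2: b4 (payoff 4); vs a3: b3 (payoff 1).
The only mutual best response is (a2, b4); neither player gains by switching there.

(a2, b4)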